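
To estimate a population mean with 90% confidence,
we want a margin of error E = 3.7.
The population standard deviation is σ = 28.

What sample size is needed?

z_0.05 = 1.645
n = (z×σ/E)² = (1.645×28/3.7)²
n = 154.9689
Round up: n = 155

Answer: n = 155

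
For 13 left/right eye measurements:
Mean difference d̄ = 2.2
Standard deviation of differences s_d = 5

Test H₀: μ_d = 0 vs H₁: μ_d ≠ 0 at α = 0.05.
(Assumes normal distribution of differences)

Answer: t = 1.5864, fail to reject H₀

Derivation:
df = n - 1 = 12
SE = s_d/√n = 5/√13 = 1.3868
t = d̄/SE = 2.2/1.3868 = 1.5864
Critical value: t_{0.025,12} = ±2.179
p-value ≈ 0.1386
Decision: fail to reject H₀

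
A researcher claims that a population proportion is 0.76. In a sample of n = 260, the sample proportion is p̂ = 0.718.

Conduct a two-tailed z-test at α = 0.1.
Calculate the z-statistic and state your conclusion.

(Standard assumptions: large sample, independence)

H₀: p = 0.76, H₁: p ≠ 0.76
Standard error: SE = √(p₀(1-p₀)/n) = √(0.76×0.24/260) = 0.026487
z-statistic: z = (p̂ - p₀)/SE = (0.718 - 0.76)/0.026487 = -1.5857
Critical value: z_0.05 = ±1.645
p-value = 0.1128
Decision: fail to reject H₀ at α = 0.1

Answer: z = -1.5857, fail to reject H₀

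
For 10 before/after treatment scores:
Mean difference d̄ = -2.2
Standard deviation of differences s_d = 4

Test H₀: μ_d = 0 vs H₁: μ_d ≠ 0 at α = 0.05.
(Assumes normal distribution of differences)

df = n - 1 = 9
SE = s_d/√n = 4/√10 = 1.2649
t = d̄/SE = -2.2/1.2649 = -1.7393
Critical value: t_{0.025,9} = ±2.262
p-value ≈ 0.1160
Decision: fail to reject H₀

Answer: t = -1.7393, fail to reject H₀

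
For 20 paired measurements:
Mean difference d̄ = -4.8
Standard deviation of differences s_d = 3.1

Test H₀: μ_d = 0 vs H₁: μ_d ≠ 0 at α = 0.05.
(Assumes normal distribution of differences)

Answer: t = -6.9244, reject H₀

Derivation:
df = n - 1 = 19
SE = s_d/√n = 3.1/√20 = 0.6932
t = d̄/SE = -4.8/0.6932 = -6.9244
Critical value: t_{0.025,19} = ±2.093
p-value < 0.0001
Decision: reject H₀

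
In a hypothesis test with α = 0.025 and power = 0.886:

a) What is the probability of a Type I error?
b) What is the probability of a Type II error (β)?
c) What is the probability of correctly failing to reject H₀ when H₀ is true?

a) Type I error probability = α = 0.025
b) Power = P(reject H₀ | H₁ true) = 1 - β = 0.886, so Type II error probability = β = 1 - Power = 0.114
c) P(fail to reject H₀ | H₀ true) = 1 - α = 0.975

Answer: a) 0.025, b) 0.114, c) 0.975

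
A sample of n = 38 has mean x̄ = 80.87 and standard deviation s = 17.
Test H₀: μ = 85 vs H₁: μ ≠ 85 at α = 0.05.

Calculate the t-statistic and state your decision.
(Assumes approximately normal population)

df = n - 1 = 37
SE = s/√n = 17/√38 = 2.7578
t = (x̄ - μ₀)/SE = (80.87 - 85)/2.7578 = -1.4976
Critical value: t_{0.025,37} = ±2.026
p-value ≈ 0.1427
Decision: fail to reject H₀

Answer: t = -1.4976, fail to reject H₀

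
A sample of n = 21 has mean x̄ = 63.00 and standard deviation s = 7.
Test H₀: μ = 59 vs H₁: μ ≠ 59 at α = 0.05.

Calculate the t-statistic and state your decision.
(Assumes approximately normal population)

df = n - 1 = 20
SE = s/√n = 7/√21 = 1.5275
t = (x̄ - μ₀)/SE = (63.00 - 59)/1.5275 = 2.6187
Critical value: t_{0.025,20} = ±2.086
p-value ≈ 0.0164
Decision: reject H₀

Answer: t = 2.6187, reject H₀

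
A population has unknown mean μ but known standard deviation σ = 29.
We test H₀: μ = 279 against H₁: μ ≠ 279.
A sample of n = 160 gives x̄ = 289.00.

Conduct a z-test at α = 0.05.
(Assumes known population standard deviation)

Standard error: SE = σ/√n = 29/√160 = 2.2927
z-statistic: z = (x̄ - μ₀)/SE = (289.00 - 279)/2.2927 = 4.3617
Critical value: ±1.960
p-value < 0.0001
Decision: reject H₀

Answer: z = 4.3617, reject H₀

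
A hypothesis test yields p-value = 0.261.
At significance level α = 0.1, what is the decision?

Compare p-value to α:
0.261 ≥ 0.1
Decision: fail to reject H₀

Answer: fail to reject H₀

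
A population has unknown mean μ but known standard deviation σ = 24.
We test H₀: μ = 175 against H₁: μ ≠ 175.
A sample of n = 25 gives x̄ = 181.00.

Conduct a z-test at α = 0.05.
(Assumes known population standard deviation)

Standard error: SE = σ/√n = 24/√25 = 4.8000
z-statistic: z = (x̄ - μ₀)/SE = (181.00 - 175)/4.8000 = 1.2500
Critical value: ±1.960
p-value = 0.2113
Decision: fail to reject H₀

Answer: z = 1.2500, fail to reject H₀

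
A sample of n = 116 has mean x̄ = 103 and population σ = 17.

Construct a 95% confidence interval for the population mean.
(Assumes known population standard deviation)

Confidence level: 95%, α = 0.05
z_0.025 = 1.960
SE = σ/√n = 17/√116 = 1.5784
Margin of error = 1.960 × 1.5784 = 3.0937
CI: x̄ ± margin = 103 ± 3.0937
CI: (99.9063, 106.0937)

Answer: (99.9063, 106.0937)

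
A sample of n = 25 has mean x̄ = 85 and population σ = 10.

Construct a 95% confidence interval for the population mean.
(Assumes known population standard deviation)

Confidence level: 95%, α = 0.05
z_0.025 = 1.960
SE = σ/√n = 10/√25 = 2.0000
Margin of error = 1.960 × 2.0000 = 3.9200
CI: x̄ ± margin = 85 ± 3.9200
CI: (81.0800, 88.9200)

Answer: (81.0800, 88.9200)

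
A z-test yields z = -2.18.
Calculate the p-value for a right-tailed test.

For z = -2.18:
p = P(Z > -2.18) = 1 - Φ(-2.18) = 0.9854

Answer: p-value ≈ 0.9854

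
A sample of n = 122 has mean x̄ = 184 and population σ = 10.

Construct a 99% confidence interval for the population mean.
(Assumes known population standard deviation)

Confidence level: 99%, α = 0.01
z_0.005 = 2.576
SE = σ/√n = 10/√122 = 0.9054
Margin of error = 2.576 × 0.9054 = 2.3323
CI: x̄ ± margin = 184 ± 2.3323
CI: (181.6677, 186.3323)

Answer: (181.6677, 186.3323)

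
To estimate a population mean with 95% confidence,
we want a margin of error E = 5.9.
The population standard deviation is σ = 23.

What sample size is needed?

Answer: n = 59

Derivation:
z_0.025 = 1.960
n = (z×σ/E)² = (1.960×23/5.9)²
n = 58.3800
Round up: n = 59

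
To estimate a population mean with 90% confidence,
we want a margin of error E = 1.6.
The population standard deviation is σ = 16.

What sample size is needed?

z_0.05 = 1.645
n = (z×σ/E)² = (1.645×16/1.6)²
n = 270.6025
Round up: n = 271

Answer: n = 271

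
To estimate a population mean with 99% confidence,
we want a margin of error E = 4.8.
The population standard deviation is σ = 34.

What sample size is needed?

Answer: n = 333

Derivation:
z_0.005 = 2.576
n = (z×σ/E)² = (2.576×34/4.8)²
n = 332.9408
Round up: n = 333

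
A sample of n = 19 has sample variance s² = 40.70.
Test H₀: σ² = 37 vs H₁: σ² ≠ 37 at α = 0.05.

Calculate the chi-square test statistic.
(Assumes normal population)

df = n - 1 = 18
χ² = (n-1)s²/σ₀² = 18×40.70/37 = 19.8000
Critical values: χ²_{0.975,18} = 8.231, χ²_{0.025,18} = 31.526
Rejection region: χ² < 8.231 or χ² > 31.526
Decision: fail to reject H₀

Answer: χ² = 19.8000, fail to reject H₀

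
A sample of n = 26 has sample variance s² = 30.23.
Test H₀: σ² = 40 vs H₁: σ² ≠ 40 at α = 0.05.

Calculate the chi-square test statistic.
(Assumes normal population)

Answer: χ² = 18.8938, fail to reject H₀

Derivation:
df = n - 1 = 25
χ² = (n-1)s²/σ₀² = 25×30.23/40 = 18.8938
Critical values: χ²_{0.975,25} = 13.120, χ²_{0.025,25} = 40.646
Rejection region: χ² < 13.120 or χ² > 40.646
Decision: fail to reject H₀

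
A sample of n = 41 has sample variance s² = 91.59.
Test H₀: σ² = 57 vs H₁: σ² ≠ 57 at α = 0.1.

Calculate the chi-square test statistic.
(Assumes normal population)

df = n - 1 = 40
χ² = (n-1)s²/σ₀² = 40×91.59/57 = 64.2737
Critical values: χ²_{0.95,40} = 26.509, χ²_{0.05,40} = 55.758
Rejection region: χ² < 26.509 or χ² > 55.758
Decision: reject H₀

Answer: χ² = 64.2737, reject H₀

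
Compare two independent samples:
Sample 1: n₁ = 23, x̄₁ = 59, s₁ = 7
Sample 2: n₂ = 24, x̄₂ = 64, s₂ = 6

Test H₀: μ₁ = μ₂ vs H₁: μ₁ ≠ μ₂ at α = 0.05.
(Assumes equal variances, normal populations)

Pooled variance: s²_p = [22×7² + 23×6²]/(45) = 42.3556
s_p = 6.5081
SE = s_p×√(1/n₁ + 1/n₂) = 6.5081×√(1/23 + 1/24) = 1.8990
t = (x̄₁ - x̄₂)/SE = (59 - 64)/1.8990 = -2.6330
df = 45, t-critical = ±2.014
Decision: reject H₀

Answer: t = -2.6330, reject H₀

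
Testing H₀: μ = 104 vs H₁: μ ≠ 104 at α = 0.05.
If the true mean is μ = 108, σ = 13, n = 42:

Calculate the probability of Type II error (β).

SE = σ/√n = 13/√42 = 2.0059
Critical values: μ₀ ± z_0.025×SE = 104 ± 1.960×2.0059
Acceptance region: (100.0684, 107.9316)
Under H₁ (μ = 108): z_high = (107.9316 - 108)/2.0059 = -0.0341, z_low = (100.0684 - 108)/2.0059 = -3.9541
β = P(not reject | H₁) = Φ(-0.0341) - Φ(-3.9541) ≈ 0.4864

Answer: β ≈ 0.4864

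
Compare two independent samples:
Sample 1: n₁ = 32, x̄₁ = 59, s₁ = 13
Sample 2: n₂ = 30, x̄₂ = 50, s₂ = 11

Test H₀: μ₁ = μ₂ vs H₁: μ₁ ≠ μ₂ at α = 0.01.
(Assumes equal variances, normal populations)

Pooled variance: s²_p = [31×13² + 29×11²]/(60) = 145.8000
s_p = 12.0748
SE = s_p×√(1/n₁ + 1/n₂) = 12.0748×√(1/32 + 1/30) = 3.0686
t = (x̄₁ - x̄₂)/SE = (59 - 50)/3.0686 = 2.9329
df = 60, t-critical = ±2.660
Decision: reject H₀

Answer: t = 2.9329, reject H₀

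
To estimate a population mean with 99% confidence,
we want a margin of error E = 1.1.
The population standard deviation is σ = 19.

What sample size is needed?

z_0.005 = 2.576
n = (z×σ/E)² = (2.576×19/1.1)²
n = 1979.7646
Round up: n = 1980

Answer: n = 1980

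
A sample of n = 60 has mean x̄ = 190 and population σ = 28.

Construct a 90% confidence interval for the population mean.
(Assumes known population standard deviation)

Answer: (184.0537, 195.9463)

Derivation:
Confidence level: 90%, α = 0.1
z_0.05 = 1.645
SE = σ/√n = 28/√60 = 3.6148
Margin of error = 1.645 × 3.6148 = 5.9463
CI: x̄ ± margin = 190 ± 5.9463
CI: (184.0537, 195.9463)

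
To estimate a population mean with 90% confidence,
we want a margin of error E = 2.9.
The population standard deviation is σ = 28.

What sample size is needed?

z_0.05 = 1.645
n = (z×σ/E)² = (1.645×28/2.9)²
n = 252.2620
Round up: n = 253

Answer: n = 253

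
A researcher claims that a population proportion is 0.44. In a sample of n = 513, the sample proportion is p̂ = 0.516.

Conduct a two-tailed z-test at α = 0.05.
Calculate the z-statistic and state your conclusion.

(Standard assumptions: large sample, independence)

Answer: z = 3.4678, reject H₀

Derivation:
H₀: p = 0.44, H₁: p ≠ 0.44
Standard error: SE = √(p₀(1-p₀)/n) = √(0.44×0.56/513) = 0.021916
z-statistic: z = (p̂ - p₀)/SE = (0.516 - 0.44)/0.021916 = 3.4678
Critical value: z_0.025 = ±1.960
p-value = 0.0005
Decision: reject H₀ at α = 0.05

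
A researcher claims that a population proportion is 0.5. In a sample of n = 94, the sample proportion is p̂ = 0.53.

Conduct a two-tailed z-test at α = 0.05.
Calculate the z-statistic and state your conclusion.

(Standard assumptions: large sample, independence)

H₀: p = 0.5, H₁: p ≠ 0.5
Standard error: SE = √(p₀(1-p₀)/n) = √(0.5×0.5/94) = 0.051571
z-statistic: z = (p̂ - p₀)/SE = (0.53 - 0.5)/0.051571 = 0.5817
Critical value: z_0.025 = ±1.960
p-value = 0.5608
Decision: fail to reject H₀ at α = 0.05

Answer: z = 0.5817, fail to reject H₀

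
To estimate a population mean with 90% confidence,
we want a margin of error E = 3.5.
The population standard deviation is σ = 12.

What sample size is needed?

Answer: n = 32

Derivation:
z_0.05 = 1.645
n = (z×σ/E)² = (1.645×12/3.5)²
n = 31.8096
Round up: n = 32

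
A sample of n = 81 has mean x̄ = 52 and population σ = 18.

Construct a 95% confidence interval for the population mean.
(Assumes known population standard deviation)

Answer: (48.0800, 55.9200)

Derivation:
Confidence level: 95%, α = 0.05
z_0.025 = 1.960
SE = σ/√n = 18/√81 = 2.0000
Margin of error = 1.960 × 2.0000 = 3.9200
CI: x̄ ± margin = 52 ± 3.9200
CI: (48.0800, 55.9200)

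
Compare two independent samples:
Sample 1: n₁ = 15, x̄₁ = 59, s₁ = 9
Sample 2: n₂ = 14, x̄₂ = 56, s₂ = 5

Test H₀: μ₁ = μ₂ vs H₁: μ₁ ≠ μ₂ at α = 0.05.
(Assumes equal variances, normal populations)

Pooled variance: s²_p = [14×9² + 13×5²]/(27) = 54.0370
s_p = 7.3510
SE = s_p×√(1/n₁ + 1/n₂) = 7.3510×√(1/15 + 1/14) = 2.7317
t = (x̄₁ - x̄₂)/SE = (59 - 56)/2.7317 = 1.0982
df = 27, t-critical = ±2.052
Decision: fail to reject H₀

Answer: t = 1.0982, fail to reject H₀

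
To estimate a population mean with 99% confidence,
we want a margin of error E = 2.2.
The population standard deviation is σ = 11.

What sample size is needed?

z_0.005 = 2.576
n = (z×σ/E)² = (2.576×11/2.2)²
n = 165.8944
Round up: n = 166

Answer: n = 166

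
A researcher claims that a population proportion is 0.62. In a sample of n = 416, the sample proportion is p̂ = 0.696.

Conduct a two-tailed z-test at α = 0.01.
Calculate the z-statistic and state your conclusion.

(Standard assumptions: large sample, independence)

H₀: p = 0.62, H₁: p ≠ 0.62
Standard error: SE = √(p₀(1-p₀)/n) = √(0.62×0.38/416) = 0.023798
z-statistic: z = (p̂ - p₀)/SE = (0.696 - 0.62)/0.023798 = 3.1935
Critical value: z_0.005 = ±2.576
p-value = 0.0014
Decision: reject H₀ at α = 0.01

Answer: z = 3.1935, reject H₀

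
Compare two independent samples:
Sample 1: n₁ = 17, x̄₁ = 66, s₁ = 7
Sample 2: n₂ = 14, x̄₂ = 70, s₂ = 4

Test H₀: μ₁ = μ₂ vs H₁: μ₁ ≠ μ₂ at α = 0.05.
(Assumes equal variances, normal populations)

Pooled variance: s²_p = [16×7² + 13×4²]/(29) = 34.2069
s_p = 5.8487
SE = s_p×√(1/n₁ + 1/n₂) = 5.8487×√(1/17 + 1/14) = 2.1108
t = (x̄₁ - x̄₂)/SE = (66 - 70)/2.1108 = -1.8950
df = 29, t-critical = ±2.045
Decision: fail to reject H₀

Answer: t = -1.8950, fail to reject H₀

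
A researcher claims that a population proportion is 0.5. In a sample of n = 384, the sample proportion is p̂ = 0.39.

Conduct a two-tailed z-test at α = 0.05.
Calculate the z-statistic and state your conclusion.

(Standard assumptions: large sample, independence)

H₀: p = 0.5, H₁: p ≠ 0.5
Standard error: SE = √(p₀(1-p₀)/n) = √(0.5×0.5/384) = 0.025516
z-statistic: z = (p̂ - p₀)/SE = (0.39 - 0.5)/0.025516 = -4.3110
Critical value: z_0.025 = ±1.960
p-value < 0.0001
Decision: reject H₀ at α = 0.05

Answer: z = -4.3110, reject H₀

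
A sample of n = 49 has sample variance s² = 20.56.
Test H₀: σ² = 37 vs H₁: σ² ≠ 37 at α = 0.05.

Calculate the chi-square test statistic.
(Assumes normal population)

df = n - 1 = 48
χ² = (n-1)s²/σ₀² = 48×20.56/37 = 26.6724
Critical values: χ²_{0.975,48} = 30.755, χ²_{0.025,48} = 69.023
Rejection region: χ² < 30.755 or χ² > 69.023
Decision: reject H₀

Answer: χ² = 26.6724, reject H₀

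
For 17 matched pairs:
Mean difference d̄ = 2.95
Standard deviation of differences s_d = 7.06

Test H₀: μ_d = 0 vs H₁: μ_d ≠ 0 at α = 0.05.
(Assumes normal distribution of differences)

Answer: t = 1.7228, fail to reject H₀

Derivation:
df = n - 1 = 16
SE = s_d/√n = 7.06/√17 = 1.7123
t = d̄/SE = 2.95/1.7123 = 1.7228
Critical value: t_{0.025,16} = ±2.120
p-value ≈ 0.1042
Decision: fail to reject H₀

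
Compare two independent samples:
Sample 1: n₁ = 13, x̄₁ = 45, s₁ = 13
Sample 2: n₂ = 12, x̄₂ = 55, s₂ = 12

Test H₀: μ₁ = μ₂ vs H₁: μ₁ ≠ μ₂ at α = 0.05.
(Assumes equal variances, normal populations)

Answer: t = -1.9933, fail to reject H₀

Derivation:
Pooled variance: s²_p = [12×13² + 11×12²]/(23) = 157.0435
s_p = 12.5317
SE = s_p×√(1/n₁ + 1/n₂) = 12.5317×√(1/13 + 1/12) = 5.0167
t = (x̄₁ - x̄₂)/SE = (45 - 55)/5.0167 = -1.9933
df = 23, t-critical = ±2.069
Decision: fail to reject H₀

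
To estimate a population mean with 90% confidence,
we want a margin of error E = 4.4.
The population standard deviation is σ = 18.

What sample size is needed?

Answer: n = 46

Derivation:
z_0.05 = 1.645
n = (z×σ/E)² = (1.645×18/4.4)²
n = 45.2868
Round up: n = 46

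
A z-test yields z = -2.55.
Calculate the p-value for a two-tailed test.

For z = -2.55:
p = 2×P(Z > |-2.55|) = 2×(1 - Φ(2.55)) = 0.0108

Answer: p-value ≈ 0.0108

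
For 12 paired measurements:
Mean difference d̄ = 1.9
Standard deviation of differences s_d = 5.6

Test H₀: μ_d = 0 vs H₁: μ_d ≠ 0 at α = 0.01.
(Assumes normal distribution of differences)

df = n - 1 = 11
SE = s_d/√n = 5.6/√12 = 1.6166
t = d̄/SE = 1.9/1.6166 = 1.1753
Critical value: t_{0.005,11} = ±3.106
p-value ≈ 0.2647
Decision: fail to reject H₀

Answer: t = 1.1753, fail to reject H₀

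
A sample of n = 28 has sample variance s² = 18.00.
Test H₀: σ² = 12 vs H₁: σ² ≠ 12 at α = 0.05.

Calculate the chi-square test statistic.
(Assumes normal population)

Answer: χ² = 40.5000, fail to reject H₀

Derivation:
df = n - 1 = 27
χ² = (n-1)s²/σ₀² = 27×18.00/12 = 40.5000
Critical values: χ²_{0.975,27} = 14.573, χ²_{0.025,27} = 43.195
Rejection region: χ² < 14.573 or χ² > 43.195
Decision: fail to reject H₀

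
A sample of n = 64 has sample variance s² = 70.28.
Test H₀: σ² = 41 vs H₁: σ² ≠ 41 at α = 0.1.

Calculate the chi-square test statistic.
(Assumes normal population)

Answer: χ² = 107.9912, reject H₀

Derivation:
df = n - 1 = 63
χ² = (n-1)s²/σ₀² = 63×70.28/41 = 107.9912
Critical values: χ²_{0.95,63} = 45.741, χ²_{0.05,63} = 82.529
Rejection region: χ² < 45.741 or χ² > 82.529
Decision: reject H₀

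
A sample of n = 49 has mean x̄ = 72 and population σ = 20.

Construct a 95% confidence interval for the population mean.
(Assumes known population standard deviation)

Confidence level: 95%, α = 0.05
z_0.025 = 1.960
SE = σ/√n = 20/√49 = 2.8571
Margin of error = 1.960 × 2.8571 = 5.5999
CI: x̄ ± margin = 72 ± 5.5999
CI: (66.4001, 77.5999)

Answer: (66.4001, 77.5999)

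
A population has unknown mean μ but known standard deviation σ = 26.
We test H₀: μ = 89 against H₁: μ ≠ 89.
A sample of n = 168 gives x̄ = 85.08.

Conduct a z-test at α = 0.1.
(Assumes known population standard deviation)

Answer: z = -1.9542, reject H₀

Derivation:
Standard error: SE = σ/√n = 26/√168 = 2.0059
z-statistic: z = (x̄ - μ₀)/SE = (85.08 - 89)/2.0059 = -1.9542
Critical value: ±1.645
p-value = 0.0507
Decision: reject H₀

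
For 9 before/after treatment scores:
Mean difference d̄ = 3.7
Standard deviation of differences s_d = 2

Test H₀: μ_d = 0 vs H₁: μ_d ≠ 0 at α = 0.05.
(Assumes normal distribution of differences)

df = n - 1 = 8
SE = s_d/√n = 2/√9 = 0.6667
t = d̄/SE = 3.7/0.6667 = 5.5497
Critical value: t_{0.025,8} = ±2.306
p-value ≈ 0.0005
Decision: reject H₀

Answer: t = 5.5497, reject H₀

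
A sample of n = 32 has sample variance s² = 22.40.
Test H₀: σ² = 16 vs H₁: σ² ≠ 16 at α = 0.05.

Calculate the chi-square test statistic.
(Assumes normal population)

Answer: χ² = 43.4000, fail to reject H₀

Derivation:
df = n - 1 = 31
χ² = (n-1)s²/σ₀² = 31×22.40/16 = 43.4000
Critical values: χ²_{0.975,31} = 17.539, χ²_{0.025,31} = 48.232
Rejection region: χ² < 17.539 or χ² > 48.232
Decision: fail to reject H₀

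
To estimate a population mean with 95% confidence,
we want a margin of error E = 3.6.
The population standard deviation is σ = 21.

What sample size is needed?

Answer: n = 131

Derivation:
z_0.025 = 1.960
n = (z×σ/E)² = (1.960×21/3.6)²
n = 130.7211
Round up: n = 131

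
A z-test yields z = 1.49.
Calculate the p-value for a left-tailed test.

Answer: p-value ≈ 0.9319

Derivation:
For z = 1.49:
p = P(Z < 1.49) = Φ(1.49) = 0.9319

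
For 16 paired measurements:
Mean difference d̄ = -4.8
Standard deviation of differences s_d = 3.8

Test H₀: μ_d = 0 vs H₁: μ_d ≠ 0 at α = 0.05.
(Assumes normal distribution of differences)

Answer: t = -5.0526, reject H₀

Derivation:
df = n - 1 = 15
SE = s_d/√n = 3.8/√16 = 0.9500
t = d̄/SE = -4.8/0.9500 = -5.0526
Critical value: t_{0.025,15} = ±2.131
p-value ≈ 0.0001
Decision: reject H₀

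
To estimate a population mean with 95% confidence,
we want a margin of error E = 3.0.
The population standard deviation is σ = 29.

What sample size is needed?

z_0.025 = 1.960
n = (z×σ/E)² = (1.960×29/3.0)²
n = 358.9762
Round up: n = 359

Answer: n = 359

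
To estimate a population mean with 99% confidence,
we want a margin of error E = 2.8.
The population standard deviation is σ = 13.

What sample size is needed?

Answer: n = 144

Derivation:
z_0.005 = 2.576
n = (z×σ/E)² = (2.576×13/2.8)²
n = 143.0416
Round up: n = 144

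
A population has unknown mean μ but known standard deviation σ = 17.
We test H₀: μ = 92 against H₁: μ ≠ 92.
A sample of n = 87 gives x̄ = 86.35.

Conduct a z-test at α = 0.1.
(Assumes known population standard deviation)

Standard error: SE = σ/√n = 17/√87 = 1.8226
z-statistic: z = (x̄ - μ₀)/SE = (86.35 - 92)/1.8226 = -3.1000
Critical value: ±1.645
p-value = 0.0019
Decision: reject H₀

Answer: z = -3.1000, reject H₀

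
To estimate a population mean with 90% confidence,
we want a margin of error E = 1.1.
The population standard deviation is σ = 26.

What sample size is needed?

Answer: n = 1512

Derivation:
z_0.05 = 1.645
n = (z×σ/E)² = (1.645×26/1.1)²
n = 1511.7958
Round up: n = 1512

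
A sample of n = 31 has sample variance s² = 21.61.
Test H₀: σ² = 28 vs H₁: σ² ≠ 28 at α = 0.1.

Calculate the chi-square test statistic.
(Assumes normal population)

Answer: χ² = 23.1536, fail to reject H₀

Derivation:
df = n - 1 = 30
χ² = (n-1)s²/σ₀² = 30×21.61/28 = 23.1536
Critical values: χ²_{0.95,30} = 18.493, χ²_{0.05,30} = 43.773
Rejection region: χ² < 18.493 or χ² > 43.773
Decision: fail to reject H₀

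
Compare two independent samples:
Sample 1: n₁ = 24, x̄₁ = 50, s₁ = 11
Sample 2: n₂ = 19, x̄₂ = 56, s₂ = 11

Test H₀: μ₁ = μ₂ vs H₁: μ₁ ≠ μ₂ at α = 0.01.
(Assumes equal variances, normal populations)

Pooled variance: s²_p = [23×11² + 18×11²]/(41) = 121.0000
s_p = 11.0000
SE = s_p×√(1/n₁ + 1/n₂) = 11.0000×√(1/24 + 1/19) = 3.3779
t = (x̄₁ - x̄₂)/SE = (50 - 56)/3.3779 = -1.7763
df = 41, t-critical = ±2.701
Decision: fail to reject H₀

Answer: t = -1.7763, fail to reject H₀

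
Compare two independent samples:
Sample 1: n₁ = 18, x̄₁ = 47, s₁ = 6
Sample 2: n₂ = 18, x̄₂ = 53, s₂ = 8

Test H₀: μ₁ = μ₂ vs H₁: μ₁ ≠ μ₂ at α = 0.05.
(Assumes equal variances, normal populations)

Answer: t = -2.5456, reject H₀

Derivation:
Pooled variance: s²_p = [17×6² + 17×8²]/(34) = 50.0000
s_p = 7.0711
SE = s_p×√(1/n₁ + 1/n₂) = 7.0711×√(1/18 + 1/18) = 2.3570
t = (x̄₁ - x̄₂)/SE = (47 - 53)/2.3570 = -2.5456
df = 34, t-critical = ±2.032
Decision: reject H₀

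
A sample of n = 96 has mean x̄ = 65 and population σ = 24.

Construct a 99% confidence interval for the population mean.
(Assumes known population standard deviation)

Confidence level: 99%, α = 0.01
z_0.005 = 2.576
SE = σ/√n = 24/√96 = 2.4495
Margin of error = 2.576 × 2.4495 = 6.3099
CI: x̄ ± margin = 65 ± 6.3099
CI: (58.6901, 71.3099)

Answer: (58.6901, 71.3099)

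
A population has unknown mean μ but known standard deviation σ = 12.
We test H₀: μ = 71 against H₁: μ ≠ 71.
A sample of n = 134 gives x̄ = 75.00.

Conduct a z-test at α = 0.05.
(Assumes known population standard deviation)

Standard error: SE = σ/√n = 12/√134 = 1.0366
z-statistic: z = (x̄ - μ₀)/SE = (75.00 - 71)/1.0366 = 3.8588
Critical value: ±1.960
p-value = 0.0001
Decision: reject H₀

Answer: z = 3.8588, reject H₀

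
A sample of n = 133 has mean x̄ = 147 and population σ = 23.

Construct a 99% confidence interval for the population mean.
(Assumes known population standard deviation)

Answer: (141.8624, 152.1376)

Derivation:
Confidence level: 99%, α = 0.01
z_0.005 = 2.576
SE = σ/√n = 23/√133 = 1.9944
Margin of error = 2.576 × 1.9944 = 5.1376
CI: x̄ ± margin = 147 ± 5.1376
CI: (141.8624, 152.1376)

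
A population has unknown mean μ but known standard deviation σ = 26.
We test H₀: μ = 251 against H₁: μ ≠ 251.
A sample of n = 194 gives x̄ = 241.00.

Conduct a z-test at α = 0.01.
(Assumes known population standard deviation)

Standard error: SE = σ/√n = 26/√194 = 1.8667
z-statistic: z = (x̄ - μ₀)/SE = (241.00 - 251)/1.8667 = -5.3570
Critical value: ±2.576
p-value < 0.0001
Decision: reject H₀

Answer: z = -5.3570, reject H₀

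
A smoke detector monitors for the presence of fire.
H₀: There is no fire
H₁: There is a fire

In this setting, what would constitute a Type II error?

A Type I error (probability α) occurs when we reject a true H₀.
A Type II error (probability β) occurs when we fail to reject a false H₀.

Answer: The alarm fails to sound when there actually is a fire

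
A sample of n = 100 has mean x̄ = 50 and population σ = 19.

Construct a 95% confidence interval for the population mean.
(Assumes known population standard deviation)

Confidence level: 95%, α = 0.05
z_0.025 = 1.960
SE = σ/√n = 19/√100 = 1.9000
Margin of error = 1.960 × 1.9000 = 3.7240
CI: x̄ ± margin = 50 ± 3.7240
CI: (46.2760, 53.7240)

Answer: (46.2760, 53.7240)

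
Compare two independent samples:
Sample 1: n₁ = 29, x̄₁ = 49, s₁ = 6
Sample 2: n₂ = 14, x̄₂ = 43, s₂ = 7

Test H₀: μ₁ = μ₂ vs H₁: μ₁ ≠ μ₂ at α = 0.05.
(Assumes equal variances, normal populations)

Answer: t = 2.9106, reject H₀

Derivation:
Pooled variance: s²_p = [28×6² + 13×7²]/(41) = 40.1220
s_p = 6.3342
SE = s_p×√(1/n₁ + 1/n₂) = 6.3342×√(1/29 + 1/14) = 2.0614
t = (x̄₁ - x̄₂)/SE = (49 - 43)/2.0614 = 2.9106
df = 41, t-critical = ±2.020
Decision: reject H₀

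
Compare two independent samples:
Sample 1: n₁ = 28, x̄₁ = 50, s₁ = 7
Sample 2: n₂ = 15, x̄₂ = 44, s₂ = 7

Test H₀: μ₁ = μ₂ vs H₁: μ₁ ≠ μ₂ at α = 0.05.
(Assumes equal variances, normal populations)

Answer: t = 2.6788, reject H₀

Derivation:
Pooled variance: s²_p = [27×7² + 14×7²]/(41) = 49.0000
s_p = 7.0000
SE = s_p×√(1/n₁ + 1/n₂) = 7.0000×√(1/28 + 1/15) = 2.2398
t = (x̄₁ - x̄₂)/SE = (50 - 44)/2.2398 = 2.6788
df = 41, t-critical = ±2.020
Decision: reject H₀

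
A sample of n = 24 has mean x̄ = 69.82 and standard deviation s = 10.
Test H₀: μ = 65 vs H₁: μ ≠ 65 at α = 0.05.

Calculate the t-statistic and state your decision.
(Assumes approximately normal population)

df = n - 1 = 23
SE = s/√n = 10/√24 = 2.0412
t = (x̄ - μ₀)/SE = (69.82 - 65)/2.0412 = 2.3614
Critical value: t_{0.025,23} = ±2.069
p-value ≈ 0.0271
Decision: reject H₀

Answer: t = 2.3614, reject H₀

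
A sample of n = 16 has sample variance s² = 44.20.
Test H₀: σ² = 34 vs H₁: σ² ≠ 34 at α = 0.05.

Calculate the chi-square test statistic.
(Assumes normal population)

Answer: χ² = 19.5000, fail to reject H₀

Derivation:
df = n - 1 = 15
χ² = (n-1)s²/σ₀² = 15×44.20/34 = 19.5000
Critical values: χ²_{0.975,15} = 6.262, χ²_{0.025,15} = 27.488
Rejection region: χ² < 6.262 or χ² > 27.488
Decision: fail to reject H₀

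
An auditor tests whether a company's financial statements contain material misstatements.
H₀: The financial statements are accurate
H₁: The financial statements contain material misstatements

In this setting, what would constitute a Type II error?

A Type I error (probability α) occurs when we reject a true H₀.
A Type II error (probability β) occurs when we fail to reject a false H₀.

Answer: Failing to detect material misstatements that are actually present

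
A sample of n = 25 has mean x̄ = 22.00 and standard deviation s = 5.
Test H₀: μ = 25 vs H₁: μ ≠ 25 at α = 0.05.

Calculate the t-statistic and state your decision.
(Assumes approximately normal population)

df = n - 1 = 24
SE = s/√n = 5/√25 = 1.0000
t = (x̄ - μ₀)/SE = (22.00 - 25)/1.0000 = -3.0000
Critical value: t_{0.025,24} = ±2.064
p-value ≈ 0.0062
Decision: reject H₀

Answer: t = -3.0000, reject H₀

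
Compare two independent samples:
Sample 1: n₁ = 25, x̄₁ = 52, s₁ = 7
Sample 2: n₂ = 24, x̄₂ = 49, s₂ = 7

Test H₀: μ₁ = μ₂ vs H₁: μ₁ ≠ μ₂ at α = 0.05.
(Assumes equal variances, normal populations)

Answer: t = 1.4997, fail to reject H₀

Derivation:
Pooled variance: s²_p = [24×7² + 23×7²]/(47) = 49.0000
s_p = 7.0000
SE = s_p×√(1/n₁ + 1/n₂) = 7.0000×√(1/25 + 1/24) = 2.0004
t = (x̄₁ - x̄₂)/SE = (52 - 49)/2.0004 = 1.4997
df = 47, t-critical = ±2.012
Decision: fail to reject H₀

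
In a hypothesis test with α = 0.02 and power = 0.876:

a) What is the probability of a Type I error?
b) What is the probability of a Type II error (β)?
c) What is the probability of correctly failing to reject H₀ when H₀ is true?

a) Type I error probability = α = 0.02
b) Power = P(reject H₀ | H₁ true) = 1 - β = 0.876, so Type II error probability = β = 1 - Power = 0.124
c) P(fail to reject H₀ | H₀ true) = 1 - α = 0.98

Answer: a) 0.02, b) 0.124, c) 0.98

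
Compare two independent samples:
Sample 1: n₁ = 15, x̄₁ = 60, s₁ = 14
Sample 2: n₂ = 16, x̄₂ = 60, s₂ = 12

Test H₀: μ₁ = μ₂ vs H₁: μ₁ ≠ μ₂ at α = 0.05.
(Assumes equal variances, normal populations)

Answer: t = 0.0000, fail to reject H₀

Derivation:
Pooled variance: s²_p = [14×14² + 15×12²]/(29) = 169.1034
s_p = 13.0040
SE = s_p×√(1/n₁ + 1/n₂) = 13.0040×√(1/15 + 1/16) = 4.6736
t = (x̄₁ - x̄₂)/SE = (60 - 60)/4.6736 = 0.0000
df = 29, t-critical = ±2.045
Decision: fail to reject H₀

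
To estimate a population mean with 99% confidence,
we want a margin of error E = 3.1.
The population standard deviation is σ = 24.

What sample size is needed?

z_0.005 = 2.576
n = (z×σ/E)² = (2.576×24/3.1)²
n = 397.7323
Round up: n = 398

Answer: n = 398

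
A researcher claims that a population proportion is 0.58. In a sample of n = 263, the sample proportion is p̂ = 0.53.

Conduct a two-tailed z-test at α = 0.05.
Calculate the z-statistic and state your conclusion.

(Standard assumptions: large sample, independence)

Answer: z = -1.6429, fail to reject H₀

Derivation:
H₀: p = 0.58, H₁: p ≠ 0.58
Standard error: SE = √(p₀(1-p₀)/n) = √(0.58×0.42/263) = 0.030434
z-statistic: z = (p̂ - p₀)/SE = (0.53 - 0.58)/0.030434 = -1.6429
Critical value: z_0.025 = ±1.960
p-value = 0.1004
Decision: fail to reject H₀ at α = 0.05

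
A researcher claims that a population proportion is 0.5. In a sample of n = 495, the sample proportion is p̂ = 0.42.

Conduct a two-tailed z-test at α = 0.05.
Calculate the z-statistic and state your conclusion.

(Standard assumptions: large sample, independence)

Answer: z = -3.5598, reject H₀

Derivation:
H₀: p = 0.5, H₁: p ≠ 0.5
Standard error: SE = √(p₀(1-p₀)/n) = √(0.5×0.5/495) = 0.022473
z-statistic: z = (p̂ - p₀)/SE = (0.42 - 0.5)/0.022473 = -3.5598
Critical value: z_0.025 = ±1.960
p-value = 0.0004
Decision: reject H₀ at α = 0.05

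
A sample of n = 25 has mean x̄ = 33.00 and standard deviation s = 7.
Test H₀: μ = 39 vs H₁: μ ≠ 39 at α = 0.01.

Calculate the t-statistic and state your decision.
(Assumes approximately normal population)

df = n - 1 = 24
SE = s/√n = 7/√25 = 1.4000
t = (x̄ - μ₀)/SE = (33.00 - 39)/1.4000 = -4.2857
Critical value: t_{0.005,24} = ±2.797
p-value ≈ 0.0003
Decision: reject H₀

Answer: t = -4.2857, reject H₀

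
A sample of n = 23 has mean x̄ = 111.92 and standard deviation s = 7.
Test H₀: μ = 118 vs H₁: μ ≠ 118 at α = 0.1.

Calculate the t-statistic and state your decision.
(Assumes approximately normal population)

df = n - 1 = 22
SE = s/√n = 7/√23 = 1.4596
t = (x̄ - μ₀)/SE = (111.92 - 118)/1.4596 = -4.1655
Critical value: t_{0.05,22} = ±1.717
p-value ≈ 0.0004
Decision: reject H₀

Answer: t = -4.1655, reject H₀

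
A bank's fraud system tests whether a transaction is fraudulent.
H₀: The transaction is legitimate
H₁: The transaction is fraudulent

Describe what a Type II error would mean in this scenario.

Answer: Allowing a fraudulent transaction to go through

Derivation:
A Type I error (probability α) occurs when we reject a true H₀.
A Type II error (probability β) occurs when we fail to reject a false H₀.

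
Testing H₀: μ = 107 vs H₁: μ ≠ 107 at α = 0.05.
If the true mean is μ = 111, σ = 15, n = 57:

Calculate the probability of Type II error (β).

Answer: β ≈ 0.4787

Derivation:
SE = σ/√n = 15/√57 = 1.9868
Critical values: μ₀ ± z_0.025×SE = 107 ± 1.960×1.9868
Acceptance region: (103.1059, 110.8941)
Under H₁ (μ = 111): z_high = (110.8941 - 111)/1.9868 = -0.0533, z_low = (103.1059 - 111)/1.9868 = -3.9733
β = P(not reject | H₁) = Φ(-0.0533) - Φ(-3.9733) ≈ 0.4787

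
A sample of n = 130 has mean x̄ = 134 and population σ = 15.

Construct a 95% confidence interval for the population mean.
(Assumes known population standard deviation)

Answer: (131.4214, 136.5786)

Derivation:
Confidence level: 95%, α = 0.05
z_0.025 = 1.960
SE = σ/√n = 15/√130 = 1.3156
Margin of error = 1.960 × 1.3156 = 2.5786
CI: x̄ ± margin = 134 ± 2.5786
CI: (131.4214, 136.5786)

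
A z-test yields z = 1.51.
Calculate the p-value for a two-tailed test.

For z = 1.51:
p = 2×P(Z > |1.51|) = 2×(1 - Φ(1.51)) = 0.1310

Answer: p-value ≈ 0.1310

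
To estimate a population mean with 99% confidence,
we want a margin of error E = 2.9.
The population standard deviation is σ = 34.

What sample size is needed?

z_0.005 = 2.576
n = (z×σ/E)² = (2.576×34/2.9)²
n = 912.1233
Round up: n = 913

Answer: n = 913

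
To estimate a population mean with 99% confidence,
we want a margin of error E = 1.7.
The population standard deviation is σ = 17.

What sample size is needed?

z_0.005 = 2.576
n = (z×σ/E)² = (2.576×17/1.7)²
n = 663.5776
Round up: n = 664

Answer: n = 664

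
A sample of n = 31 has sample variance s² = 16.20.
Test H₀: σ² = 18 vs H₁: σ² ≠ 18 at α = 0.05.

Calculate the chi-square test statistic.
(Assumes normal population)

df = n - 1 = 30
χ² = (n-1)s²/σ₀² = 30×16.20/18 = 27.0000
Critical values: χ²_{0.975,30} = 16.791, χ²_{0.025,30} = 46.979
Rejection region: χ² < 16.791 or χ² > 46.979
Decision: fail to reject H₀

Answer: χ² = 27.0000, fail to reject H₀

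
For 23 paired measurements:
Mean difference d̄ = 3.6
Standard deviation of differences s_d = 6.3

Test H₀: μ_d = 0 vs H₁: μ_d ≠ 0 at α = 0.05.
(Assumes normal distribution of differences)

Answer: t = 2.7406, reject H₀

Derivation:
df = n - 1 = 22
SE = s_d/√n = 6.3/√23 = 1.3136
t = d̄/SE = 3.6/1.3136 = 2.7406
Critical value: t_{0.025,22} = ±2.074
p-value ≈ 0.0119
Decision: reject H₀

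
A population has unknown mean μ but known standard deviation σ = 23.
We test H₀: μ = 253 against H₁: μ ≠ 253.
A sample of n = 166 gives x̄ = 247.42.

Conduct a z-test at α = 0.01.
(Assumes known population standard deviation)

Answer: z = -3.1259, reject H₀

Derivation:
Standard error: SE = σ/√n = 23/√166 = 1.7851
z-statistic: z = (x̄ - μ₀)/SE = (247.42 - 253)/1.7851 = -3.1259
Critical value: ±2.576
p-value = 0.0018
Decision: reject H₀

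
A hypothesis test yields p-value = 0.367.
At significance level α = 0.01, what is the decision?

Compare p-value to α:
0.367 ≥ 0.01
Decision: fail to reject H₀

Answer: fail to reject H₀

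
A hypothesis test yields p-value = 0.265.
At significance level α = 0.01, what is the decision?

Answer: fail to reject H₀

Derivation:
Compare p-value to α:
0.265 ≥ 0.01
Decision: fail to reject H₀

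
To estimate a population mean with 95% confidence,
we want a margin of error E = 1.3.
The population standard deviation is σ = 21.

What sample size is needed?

Answer: n = 1003

Derivation:
z_0.025 = 1.960
n = (z×σ/E)² = (1.960×21/1.3)²
n = 1002.4530
Round up: n = 1003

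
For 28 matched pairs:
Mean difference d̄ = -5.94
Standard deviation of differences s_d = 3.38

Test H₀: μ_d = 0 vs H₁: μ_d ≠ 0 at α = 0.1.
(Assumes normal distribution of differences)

Answer: t = -9.2987, reject H₀

Derivation:
df = n - 1 = 27
SE = s_d/√n = 3.38/√28 = 0.6388
t = d̄/SE = -5.94/0.6388 = -9.2987
Critical value: t_{0.05,27} = ±1.703
p-value < 0.0001
Decision: reject H₀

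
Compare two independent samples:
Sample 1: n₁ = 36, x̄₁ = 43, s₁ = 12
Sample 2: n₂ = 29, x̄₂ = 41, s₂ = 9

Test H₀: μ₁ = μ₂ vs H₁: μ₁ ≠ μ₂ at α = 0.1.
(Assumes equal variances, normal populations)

Pooled variance: s²_p = [35×12² + 28×9²]/(63) = 116.0000
s_p = 10.7703
SE = s_p×√(1/n₁ + 1/n₂) = 10.7703×√(1/36 + 1/29) = 2.6874
t = (x̄₁ - x̄₂)/SE = (43 - 41)/2.6874 = 0.7442
df = 63, t-critical = ±1.669
Decision: fail to reject H₀

Answer: t = 0.7442, fail to reject H₀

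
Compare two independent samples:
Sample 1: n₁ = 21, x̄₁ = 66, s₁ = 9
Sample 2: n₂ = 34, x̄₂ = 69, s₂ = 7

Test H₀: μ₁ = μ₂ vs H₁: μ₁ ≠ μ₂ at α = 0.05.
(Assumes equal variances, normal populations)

Pooled variance: s²_p = [20×9² + 33×7²]/(53) = 61.0755
s_p = 7.8151
SE = s_p×√(1/n₁ + 1/n₂) = 7.8151×√(1/21 + 1/34) = 2.1690
t = (x̄₁ - x̄₂)/SE = (66 - 69)/2.1690 = -1.3831
df = 53, t-critical = ±2.006
Decision: fail to reject H₀

Answer: t = -1.3831, fail to reject H₀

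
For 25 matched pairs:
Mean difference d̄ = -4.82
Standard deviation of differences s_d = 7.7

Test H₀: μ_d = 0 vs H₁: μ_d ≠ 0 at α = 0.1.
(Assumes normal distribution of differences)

df = n - 1 = 24
SE = s_d/√n = 7.7/√25 = 1.5400
t = d̄/SE = -4.82/1.5400 = -3.1299
Critical value: t_{0.05,24} = ±1.711
p-value ≈ 0.0045
Decision: reject H₀

Answer: t = -3.1299, reject H₀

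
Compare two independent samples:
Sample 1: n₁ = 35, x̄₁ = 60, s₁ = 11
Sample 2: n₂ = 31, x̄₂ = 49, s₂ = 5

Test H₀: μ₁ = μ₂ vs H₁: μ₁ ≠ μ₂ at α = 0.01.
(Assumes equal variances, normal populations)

Answer: t = 5.1160, reject H₀

Derivation:
Pooled variance: s²_p = [34×11² + 30×5²]/(64) = 76.0000
s_p = 8.7178
SE = s_p×√(1/n₁ + 1/n₂) = 8.7178×√(1/35 + 1/31) = 2.1501
t = (x̄₁ - x̄₂)/SE = (60 - 49)/2.1501 = 5.1160
df = 64, t-critical = ±2.655
Decision: reject H₀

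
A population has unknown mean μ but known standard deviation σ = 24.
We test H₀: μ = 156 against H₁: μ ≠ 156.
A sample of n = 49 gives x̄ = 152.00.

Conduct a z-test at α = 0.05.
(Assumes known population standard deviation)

Standard error: SE = σ/√n = 24/√49 = 3.4286
z-statistic: z = (x̄ - μ₀)/SE = (152.00 - 156)/3.4286 = -1.1667
Critical value: ±1.960
p-value = 0.2433
Decision: fail to reject H₀

Answer: z = -1.1667, fail to reject H₀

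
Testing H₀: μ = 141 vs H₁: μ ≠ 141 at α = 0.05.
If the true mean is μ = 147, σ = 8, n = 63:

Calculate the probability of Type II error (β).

SE = σ/√n = 8/√63 = 1.0079
Critical values: μ₀ ± z_0.025×SE = 141 ± 1.960×1.0079
Acceptance region: (139.0245, 142.9755)
Under H₁ (μ = 147): z_high = (142.9755 - 147)/1.0079 = -3.9930, z_low = (139.0245 - 147)/1.0079 = -7.9130
β = P(not reject | H₁) = Φ(-3.9930) - Φ(-7.9130) ≈ 0.0000

Answer: β ≈ 0.0000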